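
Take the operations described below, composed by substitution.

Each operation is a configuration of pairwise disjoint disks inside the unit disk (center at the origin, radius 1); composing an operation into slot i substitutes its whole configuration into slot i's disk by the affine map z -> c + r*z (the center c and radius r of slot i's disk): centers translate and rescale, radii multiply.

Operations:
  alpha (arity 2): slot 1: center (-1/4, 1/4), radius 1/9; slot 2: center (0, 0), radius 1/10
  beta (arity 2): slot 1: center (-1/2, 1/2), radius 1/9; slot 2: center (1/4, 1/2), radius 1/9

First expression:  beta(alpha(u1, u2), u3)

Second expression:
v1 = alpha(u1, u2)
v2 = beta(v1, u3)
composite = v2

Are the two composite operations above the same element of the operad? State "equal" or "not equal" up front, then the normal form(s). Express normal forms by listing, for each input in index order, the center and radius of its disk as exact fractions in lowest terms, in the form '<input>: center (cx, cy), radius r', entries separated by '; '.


equal; the common form is u1: center (-19/36, 19/36), radius 1/81; u2: center (-1/2, 1/2), radius 1/90; u3: center (1/4, 1/2), radius 1/9

Reducing the first expression gives u1: center (-19/36, 19/36), radius 1/81; u2: center (-1/2, 1/2), radius 1/90; u3: center (1/4, 1/2), radius 1/9
Reducing the second expression gives u1: center (-19/36, 19/36), radius 1/81; u2: center (-1/2, 1/2), radius 1/90; u3: center (1/4, 1/2), radius 1/9
The normal forms match — equal.


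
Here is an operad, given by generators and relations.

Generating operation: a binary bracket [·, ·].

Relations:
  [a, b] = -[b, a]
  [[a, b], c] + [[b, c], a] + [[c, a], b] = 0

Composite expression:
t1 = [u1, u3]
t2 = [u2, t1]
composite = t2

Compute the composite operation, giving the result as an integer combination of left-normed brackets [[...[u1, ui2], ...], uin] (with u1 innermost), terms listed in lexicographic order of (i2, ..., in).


Antisymmetry and Jacobi reduce to u1-anchored left-normed brackets.
Composite bracket: [u2, [u1, u3]]
Full expansion: 4 signed words from ab - ba (2^2 = 4).
Only words starting with u1 matter:
  u1u3u2 appears with sign -1, giving the term -[[u1, u3], u2]

-[[u1, u3], u2]


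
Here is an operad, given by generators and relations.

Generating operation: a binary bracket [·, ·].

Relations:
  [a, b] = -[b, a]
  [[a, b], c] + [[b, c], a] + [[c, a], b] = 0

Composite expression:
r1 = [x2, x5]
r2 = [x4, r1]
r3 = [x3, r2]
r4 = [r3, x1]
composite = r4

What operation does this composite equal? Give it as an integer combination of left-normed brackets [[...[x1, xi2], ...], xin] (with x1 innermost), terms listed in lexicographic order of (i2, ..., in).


-[[[[x1, x2], x5], x4], x3] + [[[[x1, x3], x2], x5], x4] - [[[[x1, x3], x4], x2], x5] + [[[[x1, x3], x4], x5], x2] - [[[[x1, x3], x5], x2], x4] + [[[[x1, x4], x2], x5], x3] - [[[[x1, x4], x5], x2], x3] + [[[[x1, x5], x2], x4], x3]


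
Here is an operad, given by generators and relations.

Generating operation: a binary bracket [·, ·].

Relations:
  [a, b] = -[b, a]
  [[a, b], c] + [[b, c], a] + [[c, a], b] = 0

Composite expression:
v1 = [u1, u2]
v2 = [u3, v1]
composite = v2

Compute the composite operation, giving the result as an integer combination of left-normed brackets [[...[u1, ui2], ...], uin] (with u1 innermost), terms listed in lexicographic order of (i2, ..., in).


-[[u1, u2], u3]

Expand each bracket as ab - ba; the u1-initial words give the coefficients.
Composite bracket: [u3, [u1, u2]]
Full expansion: 4 signed words from ab - ba (2^2 = 4).
Coefficients come from the u1-initial words:
  word u1u2u3 has sign -1, contributing -[[u1, u2], u3]


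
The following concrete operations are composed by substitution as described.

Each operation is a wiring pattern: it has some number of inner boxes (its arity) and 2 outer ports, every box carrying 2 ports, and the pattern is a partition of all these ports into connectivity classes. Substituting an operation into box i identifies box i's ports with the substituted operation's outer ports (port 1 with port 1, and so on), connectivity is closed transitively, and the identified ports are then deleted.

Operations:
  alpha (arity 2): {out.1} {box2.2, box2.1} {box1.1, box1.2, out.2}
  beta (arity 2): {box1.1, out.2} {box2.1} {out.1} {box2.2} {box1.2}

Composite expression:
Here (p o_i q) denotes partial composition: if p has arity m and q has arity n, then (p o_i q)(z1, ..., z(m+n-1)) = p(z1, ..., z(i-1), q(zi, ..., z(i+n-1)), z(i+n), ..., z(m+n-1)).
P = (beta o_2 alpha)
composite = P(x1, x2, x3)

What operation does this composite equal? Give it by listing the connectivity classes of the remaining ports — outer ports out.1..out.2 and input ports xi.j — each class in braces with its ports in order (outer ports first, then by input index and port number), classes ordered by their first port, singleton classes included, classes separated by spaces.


{out.1} {out.2, x1.1} {x1.2} {x2.1, x2.2} {x3.1, x3.2}

After gluing at beta, chains via deleted ports link the x-ports.
composing alpha on (x2, x3), with out.j its own outer ports: {out.1} {out.2, x2.1, x2.2} {x3.1, x3.2}
composing beta on (x1, x2, x3), with out.j its own outer ports: {out.1} {out.2, x1.1} {x1.2} {x2.1, x2.2} {x3.1, x3.2}


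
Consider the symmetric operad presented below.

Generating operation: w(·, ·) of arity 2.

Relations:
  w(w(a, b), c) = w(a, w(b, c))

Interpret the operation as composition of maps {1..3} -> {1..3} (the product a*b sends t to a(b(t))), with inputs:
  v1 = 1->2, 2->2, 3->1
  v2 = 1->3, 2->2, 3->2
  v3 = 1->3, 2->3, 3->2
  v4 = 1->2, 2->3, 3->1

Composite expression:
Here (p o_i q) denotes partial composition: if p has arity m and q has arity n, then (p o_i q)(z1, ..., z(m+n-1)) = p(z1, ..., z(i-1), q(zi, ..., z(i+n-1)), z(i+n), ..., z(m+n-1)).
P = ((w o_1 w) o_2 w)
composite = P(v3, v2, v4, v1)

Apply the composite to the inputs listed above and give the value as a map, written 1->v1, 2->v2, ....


1->3, 2->3, 3->3


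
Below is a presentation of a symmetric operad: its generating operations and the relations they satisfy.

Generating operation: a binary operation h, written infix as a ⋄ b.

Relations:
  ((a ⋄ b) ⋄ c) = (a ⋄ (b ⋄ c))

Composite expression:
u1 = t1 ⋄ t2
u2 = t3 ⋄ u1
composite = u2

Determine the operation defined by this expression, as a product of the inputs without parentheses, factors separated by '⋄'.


t3 ⋄ t1 ⋄ t2


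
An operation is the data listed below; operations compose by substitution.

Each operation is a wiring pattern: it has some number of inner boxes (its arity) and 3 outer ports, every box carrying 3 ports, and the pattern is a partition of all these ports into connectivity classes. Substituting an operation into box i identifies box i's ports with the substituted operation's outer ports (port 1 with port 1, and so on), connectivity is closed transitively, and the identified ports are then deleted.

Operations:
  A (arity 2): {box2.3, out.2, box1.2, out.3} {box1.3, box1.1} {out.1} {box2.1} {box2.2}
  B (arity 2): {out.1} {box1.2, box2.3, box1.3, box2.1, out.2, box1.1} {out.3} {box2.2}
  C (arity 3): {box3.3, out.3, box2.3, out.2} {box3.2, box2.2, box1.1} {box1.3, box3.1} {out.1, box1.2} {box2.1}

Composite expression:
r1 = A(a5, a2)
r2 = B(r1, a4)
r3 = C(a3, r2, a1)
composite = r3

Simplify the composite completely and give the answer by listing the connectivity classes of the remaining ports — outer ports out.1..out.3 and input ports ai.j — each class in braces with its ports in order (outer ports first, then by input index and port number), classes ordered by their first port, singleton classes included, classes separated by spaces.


Treat the ports identified at C as solder joints: merge, then drop.
after A, the pattern on (a5, a2) reads {out.1} {out.2, out.3, a2.3, a5.2} {a2.1} {a2.2} {a5.1, a5.3} (out.j = its outer ports)
after B, the pattern on (a5, a2, a4) reads {out.1} {out.2, a2.3, a4.1, a4.3, a5.2} {out.3} {a2.1} {a2.2} {a4.2} {a5.1, a5.3} (out.j = its outer ports)
after C, the pattern on (a3, a5, a2, a4, a1) reads {out.1, a3.2} {out.2, out.3, a1.3} {a1.1, a3.3} {a1.2, a2.3, a3.1, a4.1, a4.3, a5.2} {a2.1} {a2.2} {a4.2} {a5.1, a5.3} (out.j = its outer ports)

{out.1, a3.2} {out.2, out.3, a1.3} {a1.1, a3.3} {a1.2, a2.3, a3.1, a4.1, a4.3, a5.2} {a2.1} {a2.2} {a4.2} {a5.1, a5.3}


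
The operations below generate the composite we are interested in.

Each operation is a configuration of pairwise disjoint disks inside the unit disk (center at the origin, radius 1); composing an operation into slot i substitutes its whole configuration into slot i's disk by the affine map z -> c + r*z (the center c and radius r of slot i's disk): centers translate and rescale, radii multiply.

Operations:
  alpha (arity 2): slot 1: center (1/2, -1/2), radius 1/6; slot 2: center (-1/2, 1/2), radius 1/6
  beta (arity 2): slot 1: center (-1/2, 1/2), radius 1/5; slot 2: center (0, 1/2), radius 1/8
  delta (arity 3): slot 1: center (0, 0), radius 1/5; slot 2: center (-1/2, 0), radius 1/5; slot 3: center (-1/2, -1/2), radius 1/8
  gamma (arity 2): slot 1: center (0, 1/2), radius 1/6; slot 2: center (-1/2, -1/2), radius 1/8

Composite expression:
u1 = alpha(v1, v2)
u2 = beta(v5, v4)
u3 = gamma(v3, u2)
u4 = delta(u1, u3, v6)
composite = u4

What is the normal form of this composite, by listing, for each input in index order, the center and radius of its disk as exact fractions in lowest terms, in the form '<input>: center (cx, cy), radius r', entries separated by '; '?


v1: center (1/10, -1/10), radius 1/30; v2: center (-1/10, 1/10), radius 1/30; v3: center (-1/2, 1/10), radius 1/30; v4: center (-3/5, -7/80), radius 1/320; v5: center (-49/80, -7/80), radius 1/200; v6: center (-1/2, -1/2), radius 1/8

Below delta, radii multiply path by path; the v-disk centers shift.
tracing v1 down its 2-map path: center (1/10, -1/10), radius 1/30
tracing v2 down its 2-map path: center (-1/10, 1/10), radius 1/30
tracing v3 down its 2-map path: center (-1/2, 1/10), radius 1/30
tracing v5 down its 3-map path: center (-49/80, -7/80), radius 1/200
tracing v4 down its 3-map path: center (-3/5, -7/80), radius 1/320
tracing v6 down its 1-map path: center (-1/2, -1/2), radius 1/8


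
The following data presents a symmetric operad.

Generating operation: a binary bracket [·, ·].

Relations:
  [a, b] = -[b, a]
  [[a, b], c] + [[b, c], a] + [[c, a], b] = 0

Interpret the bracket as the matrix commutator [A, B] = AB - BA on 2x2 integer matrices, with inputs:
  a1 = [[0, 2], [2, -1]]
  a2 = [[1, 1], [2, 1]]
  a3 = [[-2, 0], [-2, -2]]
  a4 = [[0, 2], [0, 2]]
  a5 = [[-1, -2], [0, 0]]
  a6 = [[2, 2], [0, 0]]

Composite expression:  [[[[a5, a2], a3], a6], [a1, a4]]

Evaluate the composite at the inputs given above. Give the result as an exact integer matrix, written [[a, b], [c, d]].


[a5, a2] = [[-4, -1], [2, 4]]
[[a5, a2], a3] = [[2, 0], [-16, -2]]
[[[a5, a2], a3], a6] = [[32, 8], [-32, -32]]
[a1, a4] = [[-4, 6], [-4, 4]]
[[[[a5, a2], a3], a6], [a1, a4]] = [[160, 448], [512, -160]]

[[160, 448], [512, -160]]


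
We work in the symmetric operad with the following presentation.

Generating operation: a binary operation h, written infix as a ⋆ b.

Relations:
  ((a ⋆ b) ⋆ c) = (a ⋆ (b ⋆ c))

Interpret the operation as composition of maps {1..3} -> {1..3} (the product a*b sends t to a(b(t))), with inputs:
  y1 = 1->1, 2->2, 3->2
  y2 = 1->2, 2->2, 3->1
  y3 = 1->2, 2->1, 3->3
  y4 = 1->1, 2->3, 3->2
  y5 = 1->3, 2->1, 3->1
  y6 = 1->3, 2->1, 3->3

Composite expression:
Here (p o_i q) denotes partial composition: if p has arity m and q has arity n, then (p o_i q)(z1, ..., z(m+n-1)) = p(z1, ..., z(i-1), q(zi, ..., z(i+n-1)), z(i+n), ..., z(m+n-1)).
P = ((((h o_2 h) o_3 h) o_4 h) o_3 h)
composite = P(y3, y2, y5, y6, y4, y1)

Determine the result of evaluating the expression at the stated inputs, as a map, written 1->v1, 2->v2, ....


1->1, 2->1, 3->1

(y5 ⋆ y6) = 1->1, 2->3, 3->1
(y4 ⋆ y1) = 1->1, 2->3, 3->3
((y5 ⋆ y6) ⋆ (y4 ⋆ y1)) = 1->1, 2->1, 3->1
(y2 ⋆ ((y5 ⋆ y6) ⋆ (y4 ⋆ y1))) = 1->2, 2->2, 3->2
(y3 ⋆ (y2 ⋆ ((y5 ⋆ y6) ⋆ (y4 ⋆ y1)))) = 1->1, 2->1, 3->1


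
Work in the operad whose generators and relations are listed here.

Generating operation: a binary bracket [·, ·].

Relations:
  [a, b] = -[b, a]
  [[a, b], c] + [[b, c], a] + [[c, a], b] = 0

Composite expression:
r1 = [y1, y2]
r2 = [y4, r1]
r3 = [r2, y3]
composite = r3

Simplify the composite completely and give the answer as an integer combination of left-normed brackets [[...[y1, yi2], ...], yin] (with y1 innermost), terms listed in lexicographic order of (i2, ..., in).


A multilinear Lie element is pinned by y1-initial words (y1 innermost).
Composite bracket: [[y4, [y1, y2]], y3]
Expanding via [a, b] = ab - ba: 8 signed words (2^3 = 8).
Keep just the words that open with y1:
  sign of y1y2y4y3 is -1, so it contributes -[[[y1, y2], y4], y3]

-[[[y1, y2], y4], y3]


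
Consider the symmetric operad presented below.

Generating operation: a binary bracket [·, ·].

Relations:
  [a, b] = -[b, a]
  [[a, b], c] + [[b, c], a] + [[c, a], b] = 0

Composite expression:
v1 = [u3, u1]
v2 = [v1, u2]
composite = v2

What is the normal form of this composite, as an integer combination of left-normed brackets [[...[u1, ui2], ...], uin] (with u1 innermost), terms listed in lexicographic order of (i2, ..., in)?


Antisymmetry and Jacobi reduce to u1-anchored left-normed brackets.
Composite bracket: [[u3, u1], u2]
Each bracket splits as ab - ba, giving 4 signed words (2^2 = 4).
Coefficients come from the u1-initial words:
  from u1u3u2, sign -1: term -[[u1, u3], u2]

-[[u1, u3], u2]


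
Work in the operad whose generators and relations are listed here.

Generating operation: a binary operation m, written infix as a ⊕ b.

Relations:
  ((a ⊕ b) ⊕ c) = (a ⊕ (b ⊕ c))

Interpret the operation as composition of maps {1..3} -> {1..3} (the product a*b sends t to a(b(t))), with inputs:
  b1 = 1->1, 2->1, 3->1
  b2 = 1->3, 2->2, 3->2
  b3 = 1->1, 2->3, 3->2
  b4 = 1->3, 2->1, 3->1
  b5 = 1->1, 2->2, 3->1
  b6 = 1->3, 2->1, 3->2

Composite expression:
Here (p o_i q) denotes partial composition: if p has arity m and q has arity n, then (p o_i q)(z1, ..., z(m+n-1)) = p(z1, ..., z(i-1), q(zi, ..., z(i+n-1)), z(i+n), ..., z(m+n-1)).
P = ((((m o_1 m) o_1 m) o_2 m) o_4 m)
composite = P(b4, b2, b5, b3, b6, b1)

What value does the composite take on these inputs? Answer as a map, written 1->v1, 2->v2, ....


1->1, 2->1, 3->1

(b2 ⊕ b5) = 1->3, 2->2, 3->3
(b4 ⊕ (b2 ⊕ b5)) = 1->1, 2->1, 3->1
(b3 ⊕ b6) = 1->2, 2->1, 3->3
((b4 ⊕ (b2 ⊕ b5)) ⊕ (b3 ⊕ b6)) = 1->1, 2->1, 3->1
(((b4 ⊕ (b2 ⊕ b5)) ⊕ (b3 ⊕ b6)) ⊕ b1) = 1->1, 2->1, 3->1


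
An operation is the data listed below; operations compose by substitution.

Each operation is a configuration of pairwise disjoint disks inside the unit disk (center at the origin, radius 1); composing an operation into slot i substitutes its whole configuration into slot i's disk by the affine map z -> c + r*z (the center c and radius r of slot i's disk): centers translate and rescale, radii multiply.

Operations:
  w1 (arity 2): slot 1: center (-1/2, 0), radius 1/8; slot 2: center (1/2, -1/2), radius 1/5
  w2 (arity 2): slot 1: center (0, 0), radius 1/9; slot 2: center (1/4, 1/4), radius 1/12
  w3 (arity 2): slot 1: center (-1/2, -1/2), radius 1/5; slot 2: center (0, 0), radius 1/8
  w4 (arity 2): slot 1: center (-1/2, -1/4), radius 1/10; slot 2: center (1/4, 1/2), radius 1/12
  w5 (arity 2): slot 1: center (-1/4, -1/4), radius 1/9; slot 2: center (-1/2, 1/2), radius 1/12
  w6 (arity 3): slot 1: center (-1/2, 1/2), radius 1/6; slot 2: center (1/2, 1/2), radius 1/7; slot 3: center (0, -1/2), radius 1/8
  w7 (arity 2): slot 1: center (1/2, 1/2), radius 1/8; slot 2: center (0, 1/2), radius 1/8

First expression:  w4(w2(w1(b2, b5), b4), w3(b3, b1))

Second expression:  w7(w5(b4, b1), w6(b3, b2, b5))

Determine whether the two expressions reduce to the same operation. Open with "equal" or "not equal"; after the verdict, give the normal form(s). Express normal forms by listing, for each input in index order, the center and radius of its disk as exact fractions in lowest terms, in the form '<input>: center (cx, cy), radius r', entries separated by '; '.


not equal — first b1: center (1/4, 1/2), radius 1/96; b2: center (-91/180, -1/4), radius 1/720; b3: center (5/24, 11/24), radius 1/60; b4: center (-19/40, -9/40), radius 1/120; b5: center (-89/180, -23/90), radius 1/450, second b1: center (7/16, 9/16), radius 1/96; b2: center (1/16, 9/16), radius 1/56; b3: center (-1/16, 9/16), radius 1/48; b4: center (15/32, 15/32), radius 1/72; b5: center (0, 7/16), radius 1/64


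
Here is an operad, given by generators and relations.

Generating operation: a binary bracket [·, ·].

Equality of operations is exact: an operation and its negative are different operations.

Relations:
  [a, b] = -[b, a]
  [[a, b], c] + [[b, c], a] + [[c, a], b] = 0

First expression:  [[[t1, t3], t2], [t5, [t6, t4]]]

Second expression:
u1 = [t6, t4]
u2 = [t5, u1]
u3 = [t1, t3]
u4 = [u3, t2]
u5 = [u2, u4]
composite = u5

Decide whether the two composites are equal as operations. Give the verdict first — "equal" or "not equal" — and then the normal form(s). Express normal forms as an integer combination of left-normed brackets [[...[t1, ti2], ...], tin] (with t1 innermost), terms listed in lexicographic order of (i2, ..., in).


not equal; the first gives [[[[[t1, t3], t2], t4], t6], t5] - [[[[[t1, t3], t2], t5], t4], t6] + [[[[[t1, t3], t2], t5], t6], t4] - [[[[[t1, t3], t2], t6], t4], t5] and the second -[[[[[t1, t3], t2], t4], t6], t5] + [[[[[t1, t3], t2], t5], t4], t6] - [[[[[t1, t3], t2], t5], t6], t4] + [[[[[t1, t3], t2], t6], t4], t5]

The first expression reduces to [[[[[t1, t3], t2], t4], t6], t5] - [[[[[t1, t3], t2], t5], t4], t6] + [[[[[t1, t3], t2], t5], t6], t4] - [[[[[t1, t3], t2], t6], t4], t5]
The second expression reduces to -[[[[[t1, t3], t2], t4], t6], t5] + [[[[[t1, t3], t2], t5], t4], t6] - [[[[[t1, t3], t2], t5], t6], t4] + [[[[[t1, t3], t2], t6], t4], t5]
They disagree, so not equal.


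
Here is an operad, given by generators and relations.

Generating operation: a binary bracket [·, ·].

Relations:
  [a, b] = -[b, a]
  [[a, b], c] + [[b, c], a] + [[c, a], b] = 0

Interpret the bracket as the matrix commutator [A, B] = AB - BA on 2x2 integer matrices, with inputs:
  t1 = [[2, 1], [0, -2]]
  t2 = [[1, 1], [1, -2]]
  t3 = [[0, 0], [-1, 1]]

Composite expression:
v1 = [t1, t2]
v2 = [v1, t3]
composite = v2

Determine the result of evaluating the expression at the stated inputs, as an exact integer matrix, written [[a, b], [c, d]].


[[-1, 1], [6, 1]]


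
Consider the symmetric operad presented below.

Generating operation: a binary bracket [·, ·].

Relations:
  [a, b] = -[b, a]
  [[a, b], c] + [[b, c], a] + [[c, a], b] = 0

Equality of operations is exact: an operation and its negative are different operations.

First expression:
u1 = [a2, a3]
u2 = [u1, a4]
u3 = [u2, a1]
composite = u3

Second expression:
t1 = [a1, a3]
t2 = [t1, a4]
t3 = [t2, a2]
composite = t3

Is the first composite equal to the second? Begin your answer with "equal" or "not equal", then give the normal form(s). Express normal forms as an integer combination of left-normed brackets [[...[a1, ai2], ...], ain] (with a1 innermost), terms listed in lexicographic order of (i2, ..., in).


not equal — first -[[[a1, a2], a3], a4] + [[[a1, a3], a2], a4] + [[[a1, a4], a2], a3] - [[[a1, a4], a3], a2], second [[[a1, a3], a4], a2]


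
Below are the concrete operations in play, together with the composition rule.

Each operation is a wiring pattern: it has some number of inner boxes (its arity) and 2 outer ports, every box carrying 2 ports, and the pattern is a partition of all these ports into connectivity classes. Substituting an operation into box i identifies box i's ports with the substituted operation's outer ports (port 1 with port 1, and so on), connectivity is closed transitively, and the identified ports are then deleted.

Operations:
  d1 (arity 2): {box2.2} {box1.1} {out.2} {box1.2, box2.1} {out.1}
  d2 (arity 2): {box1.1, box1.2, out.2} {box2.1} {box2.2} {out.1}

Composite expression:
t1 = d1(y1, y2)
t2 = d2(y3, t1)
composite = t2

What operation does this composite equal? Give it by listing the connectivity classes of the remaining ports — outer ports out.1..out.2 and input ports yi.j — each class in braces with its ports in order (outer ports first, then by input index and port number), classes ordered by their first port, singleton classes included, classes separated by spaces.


{out.1} {out.2, y3.1, y3.2} {y1.1} {y1.2, y2.1} {y2.2}

Connectivity passes through glued d2-boundaries; trace each wire chain.
through d1, on inputs (y1, y2): {out.1} {out.2} {y1.1} {y1.2, y2.1} {y2.2} (out.j = stage outer ports)
through d2, on inputs (y3, y1, y2): {out.1} {out.2, y3.1, y3.2} {y1.1} {y1.2, y2.1} {y2.2} (out.j = stage outer ports)


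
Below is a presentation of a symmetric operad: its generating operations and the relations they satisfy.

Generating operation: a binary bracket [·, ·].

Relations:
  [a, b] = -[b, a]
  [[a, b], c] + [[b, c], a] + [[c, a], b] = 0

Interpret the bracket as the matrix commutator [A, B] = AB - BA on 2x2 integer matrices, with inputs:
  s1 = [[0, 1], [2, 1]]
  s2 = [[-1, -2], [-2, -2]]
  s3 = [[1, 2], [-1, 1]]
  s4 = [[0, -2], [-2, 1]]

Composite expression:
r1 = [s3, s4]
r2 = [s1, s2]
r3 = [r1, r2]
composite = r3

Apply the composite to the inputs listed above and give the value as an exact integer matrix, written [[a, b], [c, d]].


[s3, s4] = [[-6, 2], [1, 6]]
[s1, s2] = [[2, 1], [0, -2]]
[[s3, s4], [s1, s2]] = [[-1, -20], [4, 1]]

[[-1, -20], [4, 1]]


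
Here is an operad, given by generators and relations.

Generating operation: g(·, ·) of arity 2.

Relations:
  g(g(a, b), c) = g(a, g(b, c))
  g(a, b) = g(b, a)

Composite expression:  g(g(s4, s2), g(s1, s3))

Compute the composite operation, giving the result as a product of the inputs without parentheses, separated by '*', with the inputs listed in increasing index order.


Reordering under g is free, so list the s-inputs canonically.
g(s4, s2) collapses to s4 * s2
g(s1, s3) collapses to s1 * s3
g(g(s4, s2), g(s1, s3)) collapses to s4 * s2 * s1 * s3
commutativity sorts the factors: s1 * s2 * s3 * s4

s1 * s2 * s3 * s4


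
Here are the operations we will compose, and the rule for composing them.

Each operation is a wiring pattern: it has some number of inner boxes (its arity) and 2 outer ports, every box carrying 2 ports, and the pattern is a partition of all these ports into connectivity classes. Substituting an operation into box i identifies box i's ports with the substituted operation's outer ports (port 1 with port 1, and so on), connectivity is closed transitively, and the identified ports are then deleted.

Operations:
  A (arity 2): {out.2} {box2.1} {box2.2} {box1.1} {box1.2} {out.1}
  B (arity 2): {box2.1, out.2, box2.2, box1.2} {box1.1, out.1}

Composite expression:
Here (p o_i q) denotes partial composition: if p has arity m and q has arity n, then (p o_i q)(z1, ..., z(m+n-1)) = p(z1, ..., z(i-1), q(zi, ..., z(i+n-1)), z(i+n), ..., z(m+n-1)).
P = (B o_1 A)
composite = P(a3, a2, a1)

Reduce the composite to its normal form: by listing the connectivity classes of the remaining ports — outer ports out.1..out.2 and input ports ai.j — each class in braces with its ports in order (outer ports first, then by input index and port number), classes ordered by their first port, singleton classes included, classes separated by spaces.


{out.1} {out.2, a1.1, a1.2} {a2.1} {a2.2} {a3.1} {a3.2}

After gluing at B, chains via deleted ports link the a-ports.
composing A on (a3, a2), with out.j its own outer ports: {out.1} {out.2} {a2.1} {a2.2} {a3.1} {a3.2}
composing B on (a3, a2, a1), with out.j its own outer ports: {out.1} {out.2, a1.1, a1.2} {a2.1} {a2.2} {a3.1} {a3.2}


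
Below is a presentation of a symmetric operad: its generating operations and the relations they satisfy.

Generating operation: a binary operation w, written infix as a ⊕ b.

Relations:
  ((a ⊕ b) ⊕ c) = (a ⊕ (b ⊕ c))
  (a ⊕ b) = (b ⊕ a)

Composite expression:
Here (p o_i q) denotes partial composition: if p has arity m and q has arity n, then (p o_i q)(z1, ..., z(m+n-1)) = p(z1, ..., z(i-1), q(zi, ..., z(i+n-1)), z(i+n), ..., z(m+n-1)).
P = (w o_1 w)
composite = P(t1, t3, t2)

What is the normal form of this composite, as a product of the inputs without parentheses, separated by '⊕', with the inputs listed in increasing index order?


Any arrangement under w is one operation, so sort the t-inputs.
(t1 ⊕ t3) reduces to t1 ⊕ t3
((t1 ⊕ t3) ⊕ t2) reduces to t1 ⊕ t3 ⊕ t2
reordering the factors by index: t1 ⊕ t2 ⊕ t3

t1 ⊕ t2 ⊕ t3


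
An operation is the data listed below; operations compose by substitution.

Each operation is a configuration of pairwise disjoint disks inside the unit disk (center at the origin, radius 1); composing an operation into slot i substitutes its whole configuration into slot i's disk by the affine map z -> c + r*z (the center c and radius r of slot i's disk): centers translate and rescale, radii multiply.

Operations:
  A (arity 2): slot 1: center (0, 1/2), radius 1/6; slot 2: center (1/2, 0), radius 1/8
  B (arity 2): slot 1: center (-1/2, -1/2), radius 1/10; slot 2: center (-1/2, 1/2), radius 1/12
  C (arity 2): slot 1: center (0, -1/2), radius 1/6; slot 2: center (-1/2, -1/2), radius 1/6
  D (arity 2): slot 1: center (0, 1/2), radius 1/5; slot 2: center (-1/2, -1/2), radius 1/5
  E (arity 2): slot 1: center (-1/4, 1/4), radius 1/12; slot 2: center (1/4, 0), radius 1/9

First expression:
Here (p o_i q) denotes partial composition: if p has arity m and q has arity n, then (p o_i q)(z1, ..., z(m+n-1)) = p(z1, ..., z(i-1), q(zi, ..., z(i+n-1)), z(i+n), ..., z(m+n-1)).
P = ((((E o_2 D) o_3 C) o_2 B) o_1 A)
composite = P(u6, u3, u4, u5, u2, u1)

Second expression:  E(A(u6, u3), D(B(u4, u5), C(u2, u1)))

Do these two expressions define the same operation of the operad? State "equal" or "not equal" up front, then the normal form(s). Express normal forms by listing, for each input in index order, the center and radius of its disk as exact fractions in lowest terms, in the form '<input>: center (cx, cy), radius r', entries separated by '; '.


equal — both sides give u1: center (11/60, -1/15), radius 1/270; u2: center (7/36, -1/15), radius 1/270; u3: center (-5/24, 1/4), radius 1/96; u4: center (43/180, 2/45), radius 1/450; u5: center (43/180, 1/15), radius 1/540; u6: center (-1/4, 7/24), radius 1/72

The first composite normalizes to u1: center (11/60, -1/15), radius 1/270; u2: center (7/36, -1/15), radius 1/270; u3: center (-5/24, 1/4), radius 1/96; u4: center (43/180, 2/45), radius 1/450; u5: center (43/180, 1/15), radius 1/540; u6: center (-1/4, 7/24), radius 1/72
The second composite normalizes to u1: center (11/60, -1/15), radius 1/270; u2: center (7/36, -1/15), radius 1/270; u3: center (-5/24, 1/4), radius 1/96; u4: center (43/180, 2/45), radius 1/450; u5: center (43/180, 1/15), radius 1/540; u6: center (-1/4, 7/24), radius 1/72
Identical normal forms: equal.


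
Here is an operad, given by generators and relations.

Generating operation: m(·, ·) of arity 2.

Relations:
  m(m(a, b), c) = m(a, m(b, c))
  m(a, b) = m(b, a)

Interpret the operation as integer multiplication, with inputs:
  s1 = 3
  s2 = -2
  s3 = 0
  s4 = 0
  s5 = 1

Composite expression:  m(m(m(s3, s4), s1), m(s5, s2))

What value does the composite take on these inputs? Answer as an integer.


0

m(s3, s4) = 0
m(m(s3, s4), s1) = 0
m(s5, s2) = -2
m(m(m(s3, s4), s1), m(s5, s2)) = 0


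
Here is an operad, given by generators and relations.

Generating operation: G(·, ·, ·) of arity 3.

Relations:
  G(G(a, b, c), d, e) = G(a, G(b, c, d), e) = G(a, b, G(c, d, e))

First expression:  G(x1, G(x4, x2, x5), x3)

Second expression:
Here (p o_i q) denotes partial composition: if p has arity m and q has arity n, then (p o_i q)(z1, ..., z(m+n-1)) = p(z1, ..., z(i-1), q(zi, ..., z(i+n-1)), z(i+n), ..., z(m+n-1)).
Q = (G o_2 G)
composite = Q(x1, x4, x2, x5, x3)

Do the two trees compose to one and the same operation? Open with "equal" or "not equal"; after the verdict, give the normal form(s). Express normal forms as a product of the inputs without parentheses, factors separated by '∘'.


In normal form, the first expression is x1 ∘ x4 ∘ x2 ∘ x5 ∘ x3
In normal form, the second expression is x1 ∘ x4 ∘ x2 ∘ x5 ∘ x3
One common form — equal.

equal; both compose to x1 ∘ x4 ∘ x2 ∘ x5 ∘ x3


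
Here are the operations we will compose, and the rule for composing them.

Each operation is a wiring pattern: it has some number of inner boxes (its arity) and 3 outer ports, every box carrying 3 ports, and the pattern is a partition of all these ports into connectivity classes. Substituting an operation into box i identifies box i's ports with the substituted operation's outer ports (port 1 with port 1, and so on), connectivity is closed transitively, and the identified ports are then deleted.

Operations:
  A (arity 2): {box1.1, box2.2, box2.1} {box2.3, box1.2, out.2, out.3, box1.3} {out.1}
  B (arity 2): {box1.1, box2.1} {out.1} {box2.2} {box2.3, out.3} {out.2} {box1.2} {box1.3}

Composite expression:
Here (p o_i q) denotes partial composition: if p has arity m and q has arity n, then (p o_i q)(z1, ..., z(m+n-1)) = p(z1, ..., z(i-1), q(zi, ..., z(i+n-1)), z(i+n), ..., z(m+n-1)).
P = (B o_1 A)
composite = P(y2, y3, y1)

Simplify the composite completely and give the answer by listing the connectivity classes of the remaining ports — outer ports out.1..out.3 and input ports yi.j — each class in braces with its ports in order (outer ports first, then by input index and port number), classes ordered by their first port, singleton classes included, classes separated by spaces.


Substituting into B glues patterns; closure does the rest.
A over (y2, y3) gives {out.1} {out.2, out.3, y2.2, y2.3, y3.3} {y2.1, y3.1, y3.2}, out.j being that stage's outer ports
B over (y2, y3, y1) gives {out.1} {out.2} {out.3, y1.3} {y1.1} {y1.2} {y2.1, y3.1, y3.2} {y2.2, y2.3, y3.3}, out.j being that stage's outer ports

{out.1} {out.2} {out.3, y1.3} {y1.1} {y1.2} {y2.1, y3.1, y3.2} {y2.2, y2.3, y3.3}


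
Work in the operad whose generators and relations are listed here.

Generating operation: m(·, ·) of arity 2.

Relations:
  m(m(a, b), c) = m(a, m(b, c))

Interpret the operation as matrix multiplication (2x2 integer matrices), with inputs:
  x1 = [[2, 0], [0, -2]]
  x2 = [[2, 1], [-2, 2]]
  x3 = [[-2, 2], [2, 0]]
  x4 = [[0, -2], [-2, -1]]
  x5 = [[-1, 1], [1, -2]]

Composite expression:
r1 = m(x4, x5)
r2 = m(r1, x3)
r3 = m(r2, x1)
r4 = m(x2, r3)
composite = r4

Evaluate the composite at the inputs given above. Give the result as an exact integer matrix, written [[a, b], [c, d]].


[[44, 12], [-56, -24]]

m(x4, x5) = [[-2, 4], [1, 0]]
m(m(x4, x5), x3) = [[12, -4], [-2, 2]]
m(m(m(x4, x5), x3), x1) = [[24, 8], [-4, -4]]
m(x2, m(m(m(x4, x5), x3), x1)) = [[44, 12], [-56, -24]]


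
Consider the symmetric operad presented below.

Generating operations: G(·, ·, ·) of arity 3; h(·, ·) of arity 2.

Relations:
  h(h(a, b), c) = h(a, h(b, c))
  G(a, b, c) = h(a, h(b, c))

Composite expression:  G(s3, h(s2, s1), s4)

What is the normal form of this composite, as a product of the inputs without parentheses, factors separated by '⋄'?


s3 ⋄ s2 ⋄ s1 ⋄ s4

Key point: G is associative — brackets drop, the s-order remains.
h(s2, s1) reduces to s2 ⋄ s1
G(s3, h(s2, s1), s4) reduces to s3 ⋄ s2 ⋄ s1 ⋄ s4


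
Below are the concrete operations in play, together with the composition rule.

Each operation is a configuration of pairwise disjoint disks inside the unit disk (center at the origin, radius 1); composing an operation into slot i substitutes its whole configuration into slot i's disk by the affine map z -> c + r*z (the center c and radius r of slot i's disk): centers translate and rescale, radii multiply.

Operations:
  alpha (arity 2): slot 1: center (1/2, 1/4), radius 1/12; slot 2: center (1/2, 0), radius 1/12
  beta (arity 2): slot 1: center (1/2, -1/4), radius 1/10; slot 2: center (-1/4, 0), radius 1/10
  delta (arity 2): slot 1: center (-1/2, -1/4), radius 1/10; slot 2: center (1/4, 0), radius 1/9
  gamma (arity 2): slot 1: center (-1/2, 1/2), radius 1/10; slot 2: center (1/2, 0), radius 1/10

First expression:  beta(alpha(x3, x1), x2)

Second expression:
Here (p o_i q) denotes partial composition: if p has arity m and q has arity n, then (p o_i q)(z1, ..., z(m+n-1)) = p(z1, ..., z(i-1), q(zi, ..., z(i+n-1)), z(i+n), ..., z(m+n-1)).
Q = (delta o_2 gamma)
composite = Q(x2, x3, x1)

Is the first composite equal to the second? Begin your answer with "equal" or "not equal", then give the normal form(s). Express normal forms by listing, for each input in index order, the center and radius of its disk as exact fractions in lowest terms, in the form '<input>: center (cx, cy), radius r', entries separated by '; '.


not equal; the first gives x1: center (11/20, -1/4), radius 1/120; x2: center (-1/4, 0), radius 1/10; x3: center (11/20, -9/40), radius 1/120 and the second x1: center (11/36, 0), radius 1/90; x2: center (-1/2, -1/4), radius 1/10; x3: center (7/36, 1/18), radius 1/90

Reducing the first expression gives x1: center (11/20, -1/4), radius 1/120; x2: center (-1/4, 0), radius 1/10; x3: center (11/20, -9/40), radius 1/120
Reducing the second expression gives x1: center (11/36, 0), radius 1/90; x2: center (-1/2, -1/4), radius 1/10; x3: center (7/36, 1/18), radius 1/90
The forms do not match — not equal.


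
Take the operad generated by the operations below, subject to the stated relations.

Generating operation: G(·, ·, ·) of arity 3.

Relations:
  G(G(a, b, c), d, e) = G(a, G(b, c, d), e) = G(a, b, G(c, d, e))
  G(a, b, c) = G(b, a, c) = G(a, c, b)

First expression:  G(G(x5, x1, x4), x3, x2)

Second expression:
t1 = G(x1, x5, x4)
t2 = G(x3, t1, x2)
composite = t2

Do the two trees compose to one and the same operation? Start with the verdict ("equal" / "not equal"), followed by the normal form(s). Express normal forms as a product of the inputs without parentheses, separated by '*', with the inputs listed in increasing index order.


Normal form of the first expression: x1 * x2 * x3 * x4 * x5
Normal form of the second expression: x1 * x2 * x3 * x4 * x5
Same normal form: equal.

equal: each reduces to x1 * x2 * x3 * x4 * x5


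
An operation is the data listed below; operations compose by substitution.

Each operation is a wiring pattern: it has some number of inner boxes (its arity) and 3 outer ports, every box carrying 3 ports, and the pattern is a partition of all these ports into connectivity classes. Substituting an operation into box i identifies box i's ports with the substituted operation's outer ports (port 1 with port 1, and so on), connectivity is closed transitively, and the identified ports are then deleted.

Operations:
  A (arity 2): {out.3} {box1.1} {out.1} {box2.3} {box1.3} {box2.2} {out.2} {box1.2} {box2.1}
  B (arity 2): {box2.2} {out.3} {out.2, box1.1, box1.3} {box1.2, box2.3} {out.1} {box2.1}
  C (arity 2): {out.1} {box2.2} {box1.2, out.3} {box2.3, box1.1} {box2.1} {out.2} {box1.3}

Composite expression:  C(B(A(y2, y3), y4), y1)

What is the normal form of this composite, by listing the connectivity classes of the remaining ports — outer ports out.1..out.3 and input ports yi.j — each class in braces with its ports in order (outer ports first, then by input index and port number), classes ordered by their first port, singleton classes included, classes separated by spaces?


{out.1} {out.2} {out.3} {y1.1} {y1.2} {y1.3} {y2.1} {y2.2} {y2.3} {y3.1} {y3.2} {y3.3} {y4.1} {y4.2} {y4.3}

Substituting into C glues patterns; closure does the rest.
composing A on (y2, y3), with out.j its own outer ports: {out.1} {out.2} {out.3} {y2.1} {y2.2} {y2.3} {y3.1} {y3.2} {y3.3}
composing B on (y2, y3, y4), with out.j its own outer ports: {out.1} {out.2} {out.3} {y2.1} {y2.2} {y2.3} {y3.1} {y3.2} {y3.3} {y4.1} {y4.2} {y4.3}
composing C on (y2, y3, y4, y1), with out.j its own outer ports: {out.1} {out.2} {out.3} {y1.1} {y1.2} {y1.3} {y2.1} {y2.2} {y2.3} {y3.1} {y3.2} {y3.3} {y4.1} {y4.2} {y4.3}


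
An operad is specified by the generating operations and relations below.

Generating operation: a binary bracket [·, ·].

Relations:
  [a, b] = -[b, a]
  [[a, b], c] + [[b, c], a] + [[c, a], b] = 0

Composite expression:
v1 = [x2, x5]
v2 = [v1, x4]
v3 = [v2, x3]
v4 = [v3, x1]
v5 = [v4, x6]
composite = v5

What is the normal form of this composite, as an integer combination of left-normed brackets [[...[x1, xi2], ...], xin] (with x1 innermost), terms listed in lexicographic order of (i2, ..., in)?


Left-normed coefficients sit on the x1-initial expansion words.
Composite bracket: [[[[[x2, x5], x4], x3], x1], x6]
The bracket unfolds into 32 signed words via [a, b] = ab - ba (2^5 = 32).
Only words starting with x1 matter:
  sign of x1x2x5x4x3x6 is -1, so it contributes -[[[[[x1, x2], x5], x4], x3], x6]
  sign of x1x3x2x5x4x6 is +1, so it contributes +[[[[[x1, x3], x2], x5], x4], x6]
  sign of x1x3x4x2x5x6 is -1, so it contributes -[[[[[x1, x3], x4], x2], x5], x6]
  sign of x1x3x4x5x2x6 is +1, so it contributes +[[[[[x1, x3], x4], x5], x2], x6]
  sign of x1x3x5x2x4x6 is -1, so it contributes -[[[[[x1, x3], x5], x2], x4], x6]
  sign of x1x4x2x5x3x6 is +1, so it contributes +[[[[[x1, x4], x2], x5], x3], x6]
  sign of x1x4x5x2x3x6 is -1, so it contributes -[[[[[x1, x4], x5], x2], x3], x6]
  sign of x1x5x2x4x3x6 is +1, so it contributes +[[[[[x1, x5], x2], x4], x3], x6]

-[[[[[x1, x2], x5], x4], x3], x6] + [[[[[x1, x3], x2], x5], x4], x6] - [[[[[x1, x3], x4], x2], x5], x6] + [[[[[x1, x3], x4], x5], x2], x6] - [[[[[x1, x3], x5], x2], x4], x6] + [[[[[x1, x4], x2], x5], x3], x6] - [[[[[x1, x4], x5], x2], x3], x6] + [[[[[x1, x5], x2], x4], x3], x6]


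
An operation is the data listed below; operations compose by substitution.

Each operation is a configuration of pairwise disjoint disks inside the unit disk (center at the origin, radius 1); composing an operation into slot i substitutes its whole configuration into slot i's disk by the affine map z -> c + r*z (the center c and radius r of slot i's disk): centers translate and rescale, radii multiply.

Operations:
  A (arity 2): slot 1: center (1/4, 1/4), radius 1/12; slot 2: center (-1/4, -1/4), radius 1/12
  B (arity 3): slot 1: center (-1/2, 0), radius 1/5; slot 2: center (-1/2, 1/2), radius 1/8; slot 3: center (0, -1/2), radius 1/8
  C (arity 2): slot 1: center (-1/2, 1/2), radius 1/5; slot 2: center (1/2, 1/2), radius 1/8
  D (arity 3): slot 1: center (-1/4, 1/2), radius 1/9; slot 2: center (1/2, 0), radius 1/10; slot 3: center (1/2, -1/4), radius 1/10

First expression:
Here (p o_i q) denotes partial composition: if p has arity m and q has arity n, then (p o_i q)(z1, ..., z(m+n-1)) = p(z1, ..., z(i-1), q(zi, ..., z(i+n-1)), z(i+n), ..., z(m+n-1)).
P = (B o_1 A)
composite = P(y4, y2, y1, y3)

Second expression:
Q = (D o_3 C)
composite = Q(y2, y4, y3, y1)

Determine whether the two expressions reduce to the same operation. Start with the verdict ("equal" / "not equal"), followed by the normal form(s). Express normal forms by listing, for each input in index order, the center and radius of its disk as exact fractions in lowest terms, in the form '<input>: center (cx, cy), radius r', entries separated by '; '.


Normal form of the first expression: y1: center (-1/2, 1/2), radius 1/8; y2: center (-11/20, -1/20), radius 1/60; y3: center (0, -1/2), radius 1/8; y4: center (-9/20, 1/20), radius 1/60
Normal form of the second expression: y1: center (11/20, -1/5), radius 1/80; y2: center (-1/4, 1/2), radius 1/9; y3: center (9/20, -1/5), radius 1/50; y4: center (1/2, 0), radius 1/10
The forms do not match — not equal.

not equal; the first gives y1: center (-1/2, 1/2), radius 1/8; y2: center (-11/20, -1/20), radius 1/60; y3: center (0, -1/2), radius 1/8; y4: center (-9/20, 1/20), radius 1/60 and the second y1: center (11/20, -1/5), radius 1/80; y2: center (-1/4, 1/2), radius 1/9; y3: center (9/20, -1/5), radius 1/50; y4: center (1/2, 0), radius 1/10
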